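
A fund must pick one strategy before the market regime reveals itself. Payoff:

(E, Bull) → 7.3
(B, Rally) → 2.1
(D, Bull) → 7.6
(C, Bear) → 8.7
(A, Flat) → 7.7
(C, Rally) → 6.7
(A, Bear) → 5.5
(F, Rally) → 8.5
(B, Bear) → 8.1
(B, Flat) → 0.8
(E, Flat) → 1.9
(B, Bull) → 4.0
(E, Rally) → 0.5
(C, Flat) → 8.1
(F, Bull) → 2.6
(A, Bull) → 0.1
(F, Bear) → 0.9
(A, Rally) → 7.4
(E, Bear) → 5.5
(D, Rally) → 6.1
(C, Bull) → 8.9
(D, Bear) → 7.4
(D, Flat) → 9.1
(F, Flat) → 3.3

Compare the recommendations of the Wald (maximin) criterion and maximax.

maximin → C; maximax → D (disagree)

Row minima: A=0.1, B=0.8, C=6.7, D=6.1, E=0.5, F=0.9
Best worst-case = 6.7 → C.
Row maxima: A=7.7, B=8.1, C=8.9, D=9.1, E=7.3, F=8.5
Best best-case = 9.1 → D.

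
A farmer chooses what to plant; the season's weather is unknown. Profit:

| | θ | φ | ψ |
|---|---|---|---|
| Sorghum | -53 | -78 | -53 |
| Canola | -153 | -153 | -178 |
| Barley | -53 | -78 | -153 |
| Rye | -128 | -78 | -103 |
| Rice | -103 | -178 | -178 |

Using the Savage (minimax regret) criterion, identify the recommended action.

Column bests: θ=-53, φ=-78, ψ=-53.
Sorghum regrets: 0, 0, 0 → max 0
Canola regrets: 100, 75, 125 → max 125
Barley regrets: 0, 0, 100 → max 100
Rye regrets: 75, 0, 50 → max 75
Rice regrets: 50, 100, 125 → max 125
Smallest max regret = 0 → Sorghum.

Sorghum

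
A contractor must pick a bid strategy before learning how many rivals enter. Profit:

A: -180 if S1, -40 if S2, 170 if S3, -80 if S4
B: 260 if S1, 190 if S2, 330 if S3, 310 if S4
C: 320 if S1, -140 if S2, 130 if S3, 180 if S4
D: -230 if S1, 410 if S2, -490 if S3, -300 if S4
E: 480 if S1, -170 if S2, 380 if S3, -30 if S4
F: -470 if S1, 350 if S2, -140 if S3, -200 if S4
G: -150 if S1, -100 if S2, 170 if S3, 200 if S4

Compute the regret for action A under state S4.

Best payoff under S4 is 310.
Regret = 310 − (-80) = 390.

390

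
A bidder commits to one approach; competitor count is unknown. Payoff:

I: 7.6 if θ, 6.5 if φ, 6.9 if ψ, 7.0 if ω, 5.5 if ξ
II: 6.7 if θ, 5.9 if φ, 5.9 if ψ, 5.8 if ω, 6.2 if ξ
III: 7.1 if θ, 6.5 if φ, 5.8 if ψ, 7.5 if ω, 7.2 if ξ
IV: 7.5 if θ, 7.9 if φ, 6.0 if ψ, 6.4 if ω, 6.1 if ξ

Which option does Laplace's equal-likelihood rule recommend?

III

Row averages: I=6.7, II=6.1, III=6.82, IV=6.78
Highest average = 6.82 → III.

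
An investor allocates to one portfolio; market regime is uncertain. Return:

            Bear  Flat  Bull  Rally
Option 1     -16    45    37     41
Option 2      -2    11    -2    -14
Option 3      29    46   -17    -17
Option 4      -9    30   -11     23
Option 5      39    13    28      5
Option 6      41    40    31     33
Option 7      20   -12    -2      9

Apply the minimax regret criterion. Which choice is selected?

Option 6

Column bests: Bear=41, Flat=46, Bull=37, Rally=41.
Option 1 regrets: 57, 1, 0, 0 → max 57
Option 2 regrets: 43, 35, 39, 55 → max 55
Option 3 regrets: 12, 0, 54, 58 → max 58
Option 4 regrets: 50, 16, 48, 18 → max 50
Option 5 regrets: 2, 33, 9, 36 → max 36
Option 6 regrets: 0, 6, 6, 8 → max 8
Option 7 regrets: 21, 58, 39, 32 → max 58
Smallest max regret = 8 → Option 6.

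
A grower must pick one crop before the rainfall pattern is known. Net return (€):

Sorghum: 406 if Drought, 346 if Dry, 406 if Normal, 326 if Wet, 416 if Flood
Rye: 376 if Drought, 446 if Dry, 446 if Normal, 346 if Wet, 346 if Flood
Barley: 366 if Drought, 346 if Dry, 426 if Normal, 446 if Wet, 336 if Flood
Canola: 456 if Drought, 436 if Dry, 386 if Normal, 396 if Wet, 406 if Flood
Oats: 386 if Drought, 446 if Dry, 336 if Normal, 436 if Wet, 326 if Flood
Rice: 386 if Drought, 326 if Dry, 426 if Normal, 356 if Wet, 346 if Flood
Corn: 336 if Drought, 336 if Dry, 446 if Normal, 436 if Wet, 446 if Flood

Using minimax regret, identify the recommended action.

Column bests: Drought=456, Dry=446, Normal=446, Wet=446, Flood=446.
Sorghum regrets: 50, 100, 40, 120, 30 → max 120
Rye regrets: 80, 0, 0, 100, 100 → max 100
Barley regrets: 90, 100, 20, 0, 110 → max 110
Canola regrets: 0, 10, 60, 50, 40 → max 60
Oats regrets: 70, 0, 110, 10, 120 → max 120
Rice regrets: 70, 120, 20, 90, 100 → max 120
Corn regrets: 120, 110, 0, 10, 0 → max 120
Smallest max regret = 60 → Canola.

Canola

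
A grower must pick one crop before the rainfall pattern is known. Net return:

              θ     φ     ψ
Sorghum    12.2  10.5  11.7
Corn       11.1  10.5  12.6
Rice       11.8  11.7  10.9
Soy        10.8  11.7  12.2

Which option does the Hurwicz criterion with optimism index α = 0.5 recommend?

Sorghum: 0.5·12.2 + 0.5·10.5 = 11.35
Corn: 0.5·12.6 + 0.5·10.5 = 11.55
Rice: 0.5·11.8 + 0.5·10.9 = 11.35
Soy: 0.5·12.2 + 0.5·10.8 = 11.5
Highest Hurwicz score = 11.55 → Corn.

Corn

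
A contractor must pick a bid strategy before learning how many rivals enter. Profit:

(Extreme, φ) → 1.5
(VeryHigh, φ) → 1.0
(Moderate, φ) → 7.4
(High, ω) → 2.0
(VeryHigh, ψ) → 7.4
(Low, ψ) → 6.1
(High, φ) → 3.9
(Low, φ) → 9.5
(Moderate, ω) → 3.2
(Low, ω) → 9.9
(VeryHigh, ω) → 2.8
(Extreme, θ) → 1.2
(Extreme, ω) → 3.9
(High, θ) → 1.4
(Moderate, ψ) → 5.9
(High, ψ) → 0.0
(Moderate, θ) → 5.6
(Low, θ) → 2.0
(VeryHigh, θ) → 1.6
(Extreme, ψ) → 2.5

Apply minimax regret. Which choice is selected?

Low

Column bests: θ=5.6, φ=9.5, ψ=7.4, ω=9.9.
Low regrets: 3.6, 0.0, 1.3, 0.0 → max 3.6
Moderate regrets: 0.0, 2.1, 1.5, 6.7 → max 6.7
High regrets: 4.2, 5.6, 7.4, 7.9 → max 7.9
VeryHigh regrets: 4.0, 8.5, 0.0, 7.1 → max 8.5
Extreme regrets: 4.4, 8.0, 4.9, 6.0 → max 8.0
Smallest max regret = 3.6 → Low.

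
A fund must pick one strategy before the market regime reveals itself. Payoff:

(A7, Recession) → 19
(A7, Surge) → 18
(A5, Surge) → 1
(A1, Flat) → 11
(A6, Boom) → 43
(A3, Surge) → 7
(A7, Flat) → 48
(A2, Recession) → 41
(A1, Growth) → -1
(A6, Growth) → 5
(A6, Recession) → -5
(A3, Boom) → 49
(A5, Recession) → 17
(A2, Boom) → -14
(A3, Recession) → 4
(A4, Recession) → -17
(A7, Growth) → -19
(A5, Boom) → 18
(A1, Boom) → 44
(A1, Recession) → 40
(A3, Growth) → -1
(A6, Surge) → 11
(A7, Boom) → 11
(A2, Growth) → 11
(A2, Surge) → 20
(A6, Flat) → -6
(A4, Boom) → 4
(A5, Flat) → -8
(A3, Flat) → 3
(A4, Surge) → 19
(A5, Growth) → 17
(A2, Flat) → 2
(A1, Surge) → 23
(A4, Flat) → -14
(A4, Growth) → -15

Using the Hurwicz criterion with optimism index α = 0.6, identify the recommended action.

A3

A1: 0.6·44 + 0.4·(-1) = 26
A2: 0.6·41 + 0.4·(-14) = 19
A3: 0.6·49 + 0.4·(-1) = 29
A4: 0.6·19 + 0.4·(-17) = 4.6
A5: 0.6·18 + 0.4·(-8) = 7.6
A6: 0.6·43 + 0.4·(-6) = 23.4
A7: 0.6·48 + 0.4·(-19) = 21.2
Highest Hurwicz score = 29 → A3.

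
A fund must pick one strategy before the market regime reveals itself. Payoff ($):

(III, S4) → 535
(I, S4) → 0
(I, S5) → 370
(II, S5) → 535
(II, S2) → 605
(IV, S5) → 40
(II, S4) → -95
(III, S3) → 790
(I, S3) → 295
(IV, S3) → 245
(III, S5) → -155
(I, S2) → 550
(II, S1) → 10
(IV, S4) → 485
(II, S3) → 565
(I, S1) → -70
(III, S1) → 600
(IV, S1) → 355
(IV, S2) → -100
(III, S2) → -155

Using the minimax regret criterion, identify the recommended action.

Column bests: S1=600, S2=605, S3=790, S4=535, S5=535.
I regrets: 670, 55, 495, 535, 165 → max 670
II regrets: 590, 0, 225, 630, 0 → max 630
III regrets: 0, 760, 0, 0, 690 → max 760
IV regrets: 245, 705, 545, 50, 495 → max 705
Smallest max regret = 630 → II.

II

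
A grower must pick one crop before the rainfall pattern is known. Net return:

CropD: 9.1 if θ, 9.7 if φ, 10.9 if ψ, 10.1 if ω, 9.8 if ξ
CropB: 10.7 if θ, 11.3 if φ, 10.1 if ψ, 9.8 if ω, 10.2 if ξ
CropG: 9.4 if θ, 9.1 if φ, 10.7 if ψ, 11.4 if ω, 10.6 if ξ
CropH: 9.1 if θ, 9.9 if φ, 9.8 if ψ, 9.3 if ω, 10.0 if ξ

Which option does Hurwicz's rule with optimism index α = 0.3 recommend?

CropB

CropD: 0.3·10.9 + 0.7·9.1 = 9.64
CropB: 0.3·11.3 + 0.7·9.8 = 10.25
CropG: 0.3·11.4 + 0.7·9.1 = 9.79
CropH: 0.3·10.0 + 0.7·9.1 = 9.37
Highest Hurwicz score = 10.25 → CropB.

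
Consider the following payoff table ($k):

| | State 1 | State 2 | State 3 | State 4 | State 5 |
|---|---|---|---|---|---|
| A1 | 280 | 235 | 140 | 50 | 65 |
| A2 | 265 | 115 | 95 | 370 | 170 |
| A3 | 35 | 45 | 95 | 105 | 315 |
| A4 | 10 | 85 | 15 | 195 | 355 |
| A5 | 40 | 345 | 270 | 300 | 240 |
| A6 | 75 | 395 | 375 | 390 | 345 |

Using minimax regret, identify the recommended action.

Column bests: State 1=280, State 2=395, State 3=375, State 4=390, State 5=355.
A1 regrets: 0, 160, 235, 340, 290 → max 340
A2 regrets: 15, 280, 280, 20, 185 → max 280
A3 regrets: 245, 350, 280, 285, 40 → max 350
A4 regrets: 270, 310, 360, 195, 0 → max 360
A5 regrets: 240, 50, 105, 90, 115 → max 240
A6 regrets: 205, 0, 0, 0, 10 → max 205
Smallest max regret = 205 → A6.

A6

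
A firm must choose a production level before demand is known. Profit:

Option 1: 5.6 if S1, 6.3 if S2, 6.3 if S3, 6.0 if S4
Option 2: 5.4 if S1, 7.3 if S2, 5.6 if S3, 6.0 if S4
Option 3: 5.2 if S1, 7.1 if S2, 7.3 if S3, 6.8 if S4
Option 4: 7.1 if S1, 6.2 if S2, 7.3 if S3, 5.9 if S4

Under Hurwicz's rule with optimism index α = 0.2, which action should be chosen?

Option 1: 0.2·6.3 + 0.8·5.6 = 5.74
Option 2: 0.2·7.3 + 0.8·5.4 = 5.78
Option 3: 0.2·7.3 + 0.8·5.2 = 5.62
Option 4: 0.2·7.3 + 0.8·5.9 = 6.18
Highest Hurwicz score = 6.18 → Option 4.

Option 4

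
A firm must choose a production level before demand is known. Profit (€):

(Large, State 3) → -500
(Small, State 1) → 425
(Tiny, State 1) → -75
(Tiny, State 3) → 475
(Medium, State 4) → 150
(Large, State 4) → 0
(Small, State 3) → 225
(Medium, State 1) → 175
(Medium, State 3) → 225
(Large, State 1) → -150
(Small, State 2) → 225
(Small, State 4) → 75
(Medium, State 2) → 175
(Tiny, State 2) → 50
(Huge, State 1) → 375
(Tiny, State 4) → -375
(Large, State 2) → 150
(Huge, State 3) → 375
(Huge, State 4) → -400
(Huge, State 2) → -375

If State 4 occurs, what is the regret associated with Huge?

Best payoff under State 4 is 150.
Regret = 150 − (-400) = 550.

550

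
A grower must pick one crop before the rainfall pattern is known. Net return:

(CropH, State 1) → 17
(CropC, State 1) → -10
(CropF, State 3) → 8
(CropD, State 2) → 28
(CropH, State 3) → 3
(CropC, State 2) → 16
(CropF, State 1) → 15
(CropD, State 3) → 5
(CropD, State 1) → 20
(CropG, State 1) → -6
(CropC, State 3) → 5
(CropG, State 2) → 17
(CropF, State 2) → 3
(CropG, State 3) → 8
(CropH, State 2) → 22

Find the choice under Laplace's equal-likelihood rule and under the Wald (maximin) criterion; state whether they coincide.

Row averages: CropF=26/3, CropD=53/3, CropC=11/3, CropH=14, CropG=19/3
Highest average = 53/3 → CropD.
Row minima: CropF=3, CropD=5, CropC=-10, CropH=3, CropG=-6
Best worst-case = 5 → CropD.

laplace → CropD; maximin → CropD (agree)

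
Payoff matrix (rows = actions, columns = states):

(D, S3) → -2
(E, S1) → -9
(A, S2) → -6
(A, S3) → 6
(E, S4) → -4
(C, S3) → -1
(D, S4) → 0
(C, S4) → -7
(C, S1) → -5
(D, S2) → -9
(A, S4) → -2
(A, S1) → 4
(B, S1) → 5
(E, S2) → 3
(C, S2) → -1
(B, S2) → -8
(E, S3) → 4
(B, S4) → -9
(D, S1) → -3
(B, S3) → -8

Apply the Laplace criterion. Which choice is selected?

Row averages: A=0.5, B=-5, C=-3.5, D=-3.5, E=-1.5
Highest average = 0.5 → A.

A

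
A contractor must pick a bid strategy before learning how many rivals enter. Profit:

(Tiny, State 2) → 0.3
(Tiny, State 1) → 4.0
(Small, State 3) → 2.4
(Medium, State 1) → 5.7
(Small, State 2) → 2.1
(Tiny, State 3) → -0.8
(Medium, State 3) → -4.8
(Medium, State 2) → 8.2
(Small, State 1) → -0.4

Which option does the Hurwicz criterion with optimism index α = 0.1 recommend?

Tiny: 0.1·4.0 + 0.9·(-0.8) = -0.32
Small: 0.1·2.4 + 0.9·(-0.4) = -0.12
Medium: 0.1·8.2 + 0.9·(-4.8) = -3.5
Highest Hurwicz score = -0.12 → Small.

Small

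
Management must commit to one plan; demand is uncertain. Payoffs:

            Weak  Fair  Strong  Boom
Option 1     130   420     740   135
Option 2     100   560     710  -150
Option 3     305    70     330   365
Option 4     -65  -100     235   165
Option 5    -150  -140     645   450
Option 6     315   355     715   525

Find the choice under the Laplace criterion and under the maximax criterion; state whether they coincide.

Row averages: Option 1=356.25, Option 2=305, Option 3=267.5, Option 4=58.75, Option 5=201.25, Option 6=477.5
Highest average = 477.5 → Option 6.
Row maxima: Option 1=740, Option 2=710, Option 3=365, Option 4=235, Option 5=645, Option 6=715
Best best-case = 740 → Option 1.

laplace → Option 6; maximax → Option 1 (disagree)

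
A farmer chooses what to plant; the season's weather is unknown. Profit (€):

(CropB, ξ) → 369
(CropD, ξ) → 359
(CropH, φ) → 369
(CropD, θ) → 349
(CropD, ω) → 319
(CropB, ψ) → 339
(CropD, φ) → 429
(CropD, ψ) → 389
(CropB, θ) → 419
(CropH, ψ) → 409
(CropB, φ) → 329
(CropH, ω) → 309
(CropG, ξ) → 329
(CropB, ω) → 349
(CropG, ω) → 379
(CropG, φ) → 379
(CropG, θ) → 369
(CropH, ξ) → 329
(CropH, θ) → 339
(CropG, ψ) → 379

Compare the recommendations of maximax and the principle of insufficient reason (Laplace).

maximax → CropD; laplace → CropD (agree)

Row maxima: CropD=429, CropG=379, CropH=409, CropB=419
Best best-case = 429 → CropD.
Row averages: CropD=369, CropG=367, CropH=351, CropB=361
Highest average = 369 → CropD.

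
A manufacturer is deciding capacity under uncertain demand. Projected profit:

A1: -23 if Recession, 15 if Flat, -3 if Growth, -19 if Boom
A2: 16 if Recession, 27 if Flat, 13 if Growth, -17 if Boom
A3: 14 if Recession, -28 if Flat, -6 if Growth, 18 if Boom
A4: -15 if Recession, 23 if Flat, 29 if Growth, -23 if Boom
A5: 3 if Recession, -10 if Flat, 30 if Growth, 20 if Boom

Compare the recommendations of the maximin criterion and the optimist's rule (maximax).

Row minima: A1=-23, A2=-17, A3=-28, A4=-23, A5=-10
Best worst-case = -10 → A5.
Row maxima: A1=15, A2=27, A3=18, A4=29, A5=30
Best best-case = 30 → A5.

maximin → A5; maximax → A5 (agree)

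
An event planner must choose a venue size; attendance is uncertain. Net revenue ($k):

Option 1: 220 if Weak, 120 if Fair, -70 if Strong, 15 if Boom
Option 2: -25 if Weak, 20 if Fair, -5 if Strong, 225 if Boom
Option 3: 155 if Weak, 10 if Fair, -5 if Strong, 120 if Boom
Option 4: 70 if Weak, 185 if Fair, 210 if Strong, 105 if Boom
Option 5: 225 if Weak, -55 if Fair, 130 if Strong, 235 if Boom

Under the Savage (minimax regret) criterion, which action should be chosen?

Option 4

Column bests: Weak=225, Fair=185, Strong=210, Boom=235.
Option 1 regrets: 5, 65, 280, 220 → max 280
Option 2 regrets: 250, 165, 215, 10 → max 250
Option 3 regrets: 70, 175, 215, 115 → max 215
Option 4 regrets: 155, 0, 0, 130 → max 155
Option 5 regrets: 0, 240, 80, 0 → max 240
Smallest max regret = 155 → Option 4.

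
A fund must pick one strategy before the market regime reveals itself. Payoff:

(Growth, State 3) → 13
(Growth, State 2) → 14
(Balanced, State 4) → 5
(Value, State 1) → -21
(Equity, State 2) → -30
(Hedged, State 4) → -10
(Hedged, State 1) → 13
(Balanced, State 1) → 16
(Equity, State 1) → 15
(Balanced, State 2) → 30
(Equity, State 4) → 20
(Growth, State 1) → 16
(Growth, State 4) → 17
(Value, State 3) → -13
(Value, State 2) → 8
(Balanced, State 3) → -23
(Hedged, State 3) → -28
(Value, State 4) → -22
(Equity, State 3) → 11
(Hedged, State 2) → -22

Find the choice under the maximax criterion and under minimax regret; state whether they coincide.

Row maxima: Hedged=13, Value=8, Balanced=30, Growth=17, Equity=20
Best best-case = 30 → Balanced.
Column bests: State 1=16, State 2=30, State 3=13, State 4=20.
Hedged regrets: 3, 52, 41, 30 → max 52
Value regrets: 37, 22, 26, 42 → max 42
Balanced regrets: 0, 0, 36, 15 → max 36
Growth regrets: 0, 16, 0, 3 → max 16
Equity regrets: 1, 60, 2, 0 → max 60
Smallest max regret = 16 → Growth.

maximax → Balanced; minimax regret → Growth (disagree)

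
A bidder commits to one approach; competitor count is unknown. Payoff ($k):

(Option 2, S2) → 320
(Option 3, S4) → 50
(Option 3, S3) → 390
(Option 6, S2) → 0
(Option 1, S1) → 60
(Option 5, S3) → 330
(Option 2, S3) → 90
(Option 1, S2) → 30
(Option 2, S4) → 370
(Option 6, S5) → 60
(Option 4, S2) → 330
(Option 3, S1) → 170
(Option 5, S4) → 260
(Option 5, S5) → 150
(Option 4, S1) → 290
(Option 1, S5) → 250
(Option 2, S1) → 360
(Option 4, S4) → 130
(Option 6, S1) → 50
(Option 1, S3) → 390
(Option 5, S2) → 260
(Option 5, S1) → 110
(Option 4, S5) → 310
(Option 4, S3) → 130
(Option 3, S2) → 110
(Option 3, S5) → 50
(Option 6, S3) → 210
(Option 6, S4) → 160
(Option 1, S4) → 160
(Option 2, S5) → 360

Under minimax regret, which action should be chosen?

Column bests: S1=360, S2=330, S3=390, S4=370, S5=360.
Option 1 regrets: 300, 300, 0, 210, 110 → max 300
Option 2 regrets: 0, 10, 300, 0, 0 → max 300
Option 3 regrets: 190, 220, 0, 320, 310 → max 320
Option 4 regrets: 70, 0, 260, 240, 50 → max 260
Option 5 regrets: 250, 70, 60, 110, 210 → max 250
Option 6 regrets: 310, 330, 180, 210, 300 → max 330
Smallest max regret = 250 → Option 5.

Option 5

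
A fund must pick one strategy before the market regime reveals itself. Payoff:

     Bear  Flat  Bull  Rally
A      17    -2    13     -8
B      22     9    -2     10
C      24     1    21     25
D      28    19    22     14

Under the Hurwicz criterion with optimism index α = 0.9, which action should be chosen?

A: 0.9·17 + 0.1·(-8) = 14.5
B: 0.9·22 + 0.1·(-2) = 19.6
C: 0.9·25 + 0.1·1 = 22.6
D: 0.9·28 + 0.1·14 = 26.6
Highest Hurwicz score = 26.6 → D.

D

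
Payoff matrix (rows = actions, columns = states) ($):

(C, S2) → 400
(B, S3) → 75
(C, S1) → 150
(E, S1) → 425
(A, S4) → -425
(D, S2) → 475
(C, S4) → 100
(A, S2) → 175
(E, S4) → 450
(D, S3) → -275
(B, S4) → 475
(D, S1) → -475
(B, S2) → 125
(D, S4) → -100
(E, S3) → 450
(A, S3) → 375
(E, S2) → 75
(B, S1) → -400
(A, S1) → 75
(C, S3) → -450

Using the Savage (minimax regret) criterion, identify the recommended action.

E

Column bests: S1=425, S2=475, S3=450, S4=475.
A regrets: 350, 300, 75, 900 → max 900
B regrets: 825, 350, 375, 0 → max 825
C regrets: 275, 75, 900, 375 → max 900
D regrets: 900, 0, 725, 575 → max 900
E regrets: 0, 400, 0, 25 → max 400
Smallest max regret = 400 → E.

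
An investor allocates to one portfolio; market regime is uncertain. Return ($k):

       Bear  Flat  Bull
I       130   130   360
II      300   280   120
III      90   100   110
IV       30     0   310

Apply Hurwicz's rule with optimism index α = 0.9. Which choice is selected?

I

I: 0.9·360 + 0.1·130 = 337
II: 0.9·300 + 0.1·120 = 282
III: 0.9·110 + 0.1·90 = 108
IV: 0.9·310 + 0.1·0 = 279
Highest Hurwicz score = 337 → I.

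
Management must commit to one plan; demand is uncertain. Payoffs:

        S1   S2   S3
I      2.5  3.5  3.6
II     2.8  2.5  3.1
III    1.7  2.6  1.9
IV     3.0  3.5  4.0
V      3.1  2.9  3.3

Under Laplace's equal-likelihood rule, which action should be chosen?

IV

Row averages: I=3.2, II=2.8, III=31/15, IV=3.5, V=3.1
Highest average = 3.5 → IV.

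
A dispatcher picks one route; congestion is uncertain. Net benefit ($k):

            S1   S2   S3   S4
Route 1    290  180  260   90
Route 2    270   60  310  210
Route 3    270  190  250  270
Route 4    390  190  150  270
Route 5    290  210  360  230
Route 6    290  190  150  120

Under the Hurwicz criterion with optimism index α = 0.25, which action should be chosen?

Route 5

Route 1: 0.25·290 + 0.75·90 = 140
Route 2: 0.25·310 + 0.75·60 = 122.5
Route 3: 0.25·270 + 0.75·190 = 210
Route 4: 0.25·390 + 0.75·150 = 210
Route 5: 0.25·360 + 0.75·210 = 247.5
Route 6: 0.25·290 + 0.75·120 = 162.5
Highest Hurwicz score = 247.5 → Route 5.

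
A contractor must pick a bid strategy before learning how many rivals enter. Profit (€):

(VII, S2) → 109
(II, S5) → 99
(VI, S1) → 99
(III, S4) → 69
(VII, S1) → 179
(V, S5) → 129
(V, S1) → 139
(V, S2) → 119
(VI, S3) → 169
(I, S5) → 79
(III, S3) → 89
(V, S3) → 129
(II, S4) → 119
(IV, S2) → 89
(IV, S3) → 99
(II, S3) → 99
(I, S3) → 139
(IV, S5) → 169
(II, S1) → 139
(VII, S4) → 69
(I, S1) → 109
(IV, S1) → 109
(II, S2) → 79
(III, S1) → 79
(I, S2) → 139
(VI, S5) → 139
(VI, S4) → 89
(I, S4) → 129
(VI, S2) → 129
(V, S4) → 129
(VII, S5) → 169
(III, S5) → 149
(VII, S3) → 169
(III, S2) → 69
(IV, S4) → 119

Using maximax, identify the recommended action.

Row maxima: I=139, II=139, III=149, IV=169, V=139, VI=169, VII=179
Best best-case = 179 → VII.

VII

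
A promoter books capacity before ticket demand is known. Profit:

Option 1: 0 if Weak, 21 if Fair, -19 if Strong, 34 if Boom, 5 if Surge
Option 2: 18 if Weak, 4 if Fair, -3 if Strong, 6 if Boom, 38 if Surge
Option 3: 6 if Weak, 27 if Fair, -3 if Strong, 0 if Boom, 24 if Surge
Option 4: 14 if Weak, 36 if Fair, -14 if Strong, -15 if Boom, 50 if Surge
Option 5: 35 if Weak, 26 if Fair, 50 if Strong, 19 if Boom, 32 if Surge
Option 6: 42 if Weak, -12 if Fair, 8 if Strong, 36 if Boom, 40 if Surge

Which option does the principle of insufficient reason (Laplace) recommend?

Row averages: Option 1=8.2, Option 2=12.6, Option 3=10.8, Option 4=14.2, Option 5=32.4, Option 6=22.8
Highest average = 32.4 → Option 5.

Option 5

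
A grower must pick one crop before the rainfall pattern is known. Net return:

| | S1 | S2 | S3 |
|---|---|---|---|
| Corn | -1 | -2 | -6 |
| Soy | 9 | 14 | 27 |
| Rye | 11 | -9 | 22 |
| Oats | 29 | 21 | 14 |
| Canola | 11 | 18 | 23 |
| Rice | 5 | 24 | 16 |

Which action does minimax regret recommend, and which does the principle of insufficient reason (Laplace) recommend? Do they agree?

minimax regret → Oats; laplace → Oats (agree)

Column bests: S1=29, S2=24, S3=27.
Corn regrets: 30, 26, 33 → max 33
Soy regrets: 20, 10, 0 → max 20
Rye regrets: 18, 33, 5 → max 33
Oats regrets: 0, 3, 13 → max 13
Canola regrets: 18, 6, 4 → max 18
Rice regrets: 24, 0, 11 → max 24
Smallest max regret = 13 → Oats.
Row averages: Corn=-3, Soy=50/3, Rye=8, Oats=64/3, Canola=52/3, Rice=15
Highest average = 64/3 → Oats.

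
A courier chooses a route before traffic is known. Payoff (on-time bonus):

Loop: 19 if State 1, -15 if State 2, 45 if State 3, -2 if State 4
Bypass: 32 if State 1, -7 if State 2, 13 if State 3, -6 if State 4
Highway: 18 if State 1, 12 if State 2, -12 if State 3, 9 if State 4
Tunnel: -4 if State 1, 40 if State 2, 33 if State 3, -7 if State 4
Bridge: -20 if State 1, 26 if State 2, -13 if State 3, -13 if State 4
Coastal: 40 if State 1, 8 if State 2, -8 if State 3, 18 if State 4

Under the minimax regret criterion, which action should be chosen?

Tunnel

Column bests: State 1=40, State 2=40, State 3=45, State 4=18.
Loop regrets: 21, 55, 0, 20 → max 55
Bypass regrets: 8, 47, 32, 24 → max 47
Highway regrets: 22, 28, 57, 9 → max 57
Tunnel regrets: 44, 0, 12, 25 → max 44
Bridge regrets: 60, 14, 58, 31 → max 60
Coastal regrets: 0, 32, 53, 0 → max 53
Smallest max regret = 44 → Tunnel.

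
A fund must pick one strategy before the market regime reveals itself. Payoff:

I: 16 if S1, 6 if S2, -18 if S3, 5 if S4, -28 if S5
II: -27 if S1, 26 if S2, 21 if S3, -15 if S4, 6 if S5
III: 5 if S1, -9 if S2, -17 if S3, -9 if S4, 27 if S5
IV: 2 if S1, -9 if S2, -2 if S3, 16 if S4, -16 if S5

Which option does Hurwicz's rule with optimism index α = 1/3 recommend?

III

I: 1/3·16 + 2/3·(-28) = -40/3
II: 1/3·26 + 2/3·(-27) = -28/3
III: 1/3·27 + 2/3·(-17) = -7/3
IV: 1/3·16 + 2/3·(-16) = -16/3
Highest Hurwicz score = -7/3 → III.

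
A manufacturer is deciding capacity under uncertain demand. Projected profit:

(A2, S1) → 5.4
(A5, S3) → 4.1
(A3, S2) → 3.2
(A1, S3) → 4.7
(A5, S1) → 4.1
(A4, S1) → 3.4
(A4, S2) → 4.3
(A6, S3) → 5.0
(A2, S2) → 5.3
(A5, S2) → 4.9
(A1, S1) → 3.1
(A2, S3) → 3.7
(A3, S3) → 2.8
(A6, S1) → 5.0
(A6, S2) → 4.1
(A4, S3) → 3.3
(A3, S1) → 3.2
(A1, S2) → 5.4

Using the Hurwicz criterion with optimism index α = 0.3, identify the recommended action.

A6

A1: 0.3·5.4 + 0.7·3.1 = 3.79
A2: 0.3·5.4 + 0.7·3.7 = 4.21
A3: 0.3·3.2 + 0.7·2.8 = 2.92
A4: 0.3·4.3 + 0.7·3.3 = 3.6
A5: 0.3·4.9 + 0.7·4.1 = 4.34
A6: 0.3·5.0 + 0.7·4.1 = 4.37
Highest Hurwicz score = 4.37 → A6.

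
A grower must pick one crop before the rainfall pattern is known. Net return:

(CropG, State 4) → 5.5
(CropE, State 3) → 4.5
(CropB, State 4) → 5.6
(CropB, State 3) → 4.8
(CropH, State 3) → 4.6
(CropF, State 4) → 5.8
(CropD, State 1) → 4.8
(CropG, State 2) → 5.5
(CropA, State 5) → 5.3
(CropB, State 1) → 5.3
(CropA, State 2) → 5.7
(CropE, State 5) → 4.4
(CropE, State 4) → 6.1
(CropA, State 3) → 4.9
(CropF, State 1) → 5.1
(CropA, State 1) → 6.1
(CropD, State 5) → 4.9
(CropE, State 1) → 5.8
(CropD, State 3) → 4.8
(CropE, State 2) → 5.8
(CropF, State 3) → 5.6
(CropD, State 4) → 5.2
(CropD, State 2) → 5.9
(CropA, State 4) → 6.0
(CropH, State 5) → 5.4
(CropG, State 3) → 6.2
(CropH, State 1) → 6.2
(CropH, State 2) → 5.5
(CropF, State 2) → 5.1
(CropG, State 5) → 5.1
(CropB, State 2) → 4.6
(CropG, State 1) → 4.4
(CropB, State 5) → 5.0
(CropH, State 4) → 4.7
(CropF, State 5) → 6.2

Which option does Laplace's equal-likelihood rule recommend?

CropA

Row averages: CropA=5.6, CropD=5.12, CropH=5.28, CropB=5.06, CropG=5.34, CropF=5.56, CropE=5.32
Highest average = 5.6 → CropA.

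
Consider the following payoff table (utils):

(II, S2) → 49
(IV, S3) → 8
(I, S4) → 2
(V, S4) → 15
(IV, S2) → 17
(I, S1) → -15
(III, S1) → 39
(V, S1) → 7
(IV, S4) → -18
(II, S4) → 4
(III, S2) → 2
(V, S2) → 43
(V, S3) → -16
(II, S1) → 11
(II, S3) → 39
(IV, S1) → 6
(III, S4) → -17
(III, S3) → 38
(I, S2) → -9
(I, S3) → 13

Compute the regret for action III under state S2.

Best payoff under S2 is 49.
Regret = 49 − 2 = 47.

47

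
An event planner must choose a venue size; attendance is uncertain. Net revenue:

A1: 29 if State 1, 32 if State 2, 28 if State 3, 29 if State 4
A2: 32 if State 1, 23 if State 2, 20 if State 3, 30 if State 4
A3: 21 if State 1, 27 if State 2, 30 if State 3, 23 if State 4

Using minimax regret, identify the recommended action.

Column bests: State 1=32, State 2=32, State 3=30, State 4=30.
A1 regrets: 3, 0, 2, 1 → max 3
A2 regrets: 0, 9, 10, 0 → max 10
A3 regrets: 11, 5, 0, 7 → max 11
Smallest max regret = 3 → A1.

A1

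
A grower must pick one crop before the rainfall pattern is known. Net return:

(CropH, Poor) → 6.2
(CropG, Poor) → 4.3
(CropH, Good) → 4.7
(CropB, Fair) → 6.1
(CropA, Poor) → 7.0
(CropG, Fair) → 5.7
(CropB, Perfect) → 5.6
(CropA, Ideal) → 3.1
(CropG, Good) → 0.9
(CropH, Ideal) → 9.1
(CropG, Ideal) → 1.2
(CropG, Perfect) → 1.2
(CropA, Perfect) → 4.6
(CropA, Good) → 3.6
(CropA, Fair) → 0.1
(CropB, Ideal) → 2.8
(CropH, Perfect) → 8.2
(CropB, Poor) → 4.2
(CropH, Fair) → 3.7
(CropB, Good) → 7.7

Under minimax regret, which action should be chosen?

Column bests: Poor=7.0, Fair=6.1, Good=7.7, Ideal=9.1, Perfect=8.2.
CropG regrets: 2.7, 0.4, 6.8, 7.9, 7.0 → max 7.9
CropH regrets: 0.8, 2.4, 3.0, 0.0, 0.0 → max 3.0
CropB regrets: 2.8, 0.0, 0.0, 6.3, 2.6 → max 6.3
CropA regrets: 0.0, 6.0, 4.1, 6.0, 3.6 → max 6.0
Smallest max regret = 3.0 → CropH.

CropH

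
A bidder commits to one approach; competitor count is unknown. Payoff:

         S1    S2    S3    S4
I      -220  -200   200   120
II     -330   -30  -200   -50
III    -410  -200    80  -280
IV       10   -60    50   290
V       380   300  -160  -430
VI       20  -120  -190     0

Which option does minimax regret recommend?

Column bests: S1=380, S2=300, S3=200, S4=290.
I regrets: 600, 500, 0, 170 → max 600
II regrets: 710, 330, 400, 340 → max 710
III regrets: 790, 500, 120, 570 → max 790
IV regrets: 370, 360, 150, 0 → max 370
V regrets: 0, 0, 360, 720 → max 720
VI regrets: 360, 420, 390, 290 → max 420
Smallest max regret = 370 → IV.

IV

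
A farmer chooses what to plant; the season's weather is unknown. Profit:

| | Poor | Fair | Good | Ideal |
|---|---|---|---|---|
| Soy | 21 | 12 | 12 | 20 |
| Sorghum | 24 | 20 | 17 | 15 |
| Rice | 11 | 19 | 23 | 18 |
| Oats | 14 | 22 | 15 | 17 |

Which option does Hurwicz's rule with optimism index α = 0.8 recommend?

Sorghum

Soy: 0.8·21 + 0.2·12 = 19.2
Sorghum: 0.8·24 + 0.2·15 = 22.2
Rice: 0.8·23 + 0.2·11 = 20.6
Oats: 0.8·22 + 0.2·14 = 20.4
Highest Hurwicz score = 22.2 → Sorghum.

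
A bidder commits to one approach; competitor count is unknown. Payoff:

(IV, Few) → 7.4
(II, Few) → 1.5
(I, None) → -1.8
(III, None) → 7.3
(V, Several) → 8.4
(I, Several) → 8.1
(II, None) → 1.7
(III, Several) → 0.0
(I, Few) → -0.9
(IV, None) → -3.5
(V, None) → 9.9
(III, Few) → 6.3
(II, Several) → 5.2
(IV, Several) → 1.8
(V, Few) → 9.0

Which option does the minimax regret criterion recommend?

Column bests: None=9.9, Few=9.0, Several=8.4.
I regrets: 11.7, 9.9, 0.3 → max 11.7
II regrets: 8.2, 7.5, 3.2 → max 8.2
III regrets: 2.6, 2.7, 8.4 → max 8.4
IV regrets: 13.4, 1.6, 6.6 → max 13.4
V regrets: 0.0, 0.0, 0.0 → max 0.0
Smallest max regret = 0.0 → V.

V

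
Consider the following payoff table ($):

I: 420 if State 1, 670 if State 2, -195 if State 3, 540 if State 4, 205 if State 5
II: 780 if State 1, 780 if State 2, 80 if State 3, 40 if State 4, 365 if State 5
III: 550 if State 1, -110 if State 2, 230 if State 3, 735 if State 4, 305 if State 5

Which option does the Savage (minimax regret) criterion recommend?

Column bests: State 1=780, State 2=780, State 3=230, State 4=735, State 5=365.
I regrets: 360, 110, 425, 195, 160 → max 425
II regrets: 0, 0, 150, 695, 0 → max 695
III regrets: 230, 890, 0, 0, 60 → max 890
Smallest max regret = 425 → I.

I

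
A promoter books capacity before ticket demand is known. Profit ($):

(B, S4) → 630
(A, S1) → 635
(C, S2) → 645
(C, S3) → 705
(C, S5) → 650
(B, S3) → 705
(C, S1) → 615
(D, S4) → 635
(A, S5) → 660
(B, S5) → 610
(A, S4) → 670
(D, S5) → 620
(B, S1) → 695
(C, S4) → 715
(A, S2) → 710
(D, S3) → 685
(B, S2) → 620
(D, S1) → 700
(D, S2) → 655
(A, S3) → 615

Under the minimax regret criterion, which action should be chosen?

Column bests: S1=700, S2=710, S3=705, S4=715, S5=660.
A regrets: 65, 0, 90, 45, 0 → max 90
B regrets: 5, 90, 0, 85, 50 → max 90
C regrets: 85, 65, 0, 0, 10 → max 85
D regrets: 0, 55, 20, 80, 40 → max 80
Smallest max regret = 80 → D.

D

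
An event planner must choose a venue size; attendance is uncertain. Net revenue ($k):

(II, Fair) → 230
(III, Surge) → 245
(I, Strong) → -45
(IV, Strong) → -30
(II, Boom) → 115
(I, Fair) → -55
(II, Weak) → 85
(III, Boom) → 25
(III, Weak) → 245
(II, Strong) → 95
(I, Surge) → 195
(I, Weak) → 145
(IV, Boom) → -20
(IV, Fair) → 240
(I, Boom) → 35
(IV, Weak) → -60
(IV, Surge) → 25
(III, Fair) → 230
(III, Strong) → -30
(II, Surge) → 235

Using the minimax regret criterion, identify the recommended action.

Column bests: Weak=245, Fair=240, Strong=95, Boom=115, Surge=245.
I regrets: 100, 295, 140, 80, 50 → max 295
II regrets: 160, 10, 0, 0, 10 → max 160
III regrets: 0, 10, 125, 90, 0 → max 125
IV regrets: 305, 0, 125, 135, 220 → max 305
Smallest max regret = 125 → III.

III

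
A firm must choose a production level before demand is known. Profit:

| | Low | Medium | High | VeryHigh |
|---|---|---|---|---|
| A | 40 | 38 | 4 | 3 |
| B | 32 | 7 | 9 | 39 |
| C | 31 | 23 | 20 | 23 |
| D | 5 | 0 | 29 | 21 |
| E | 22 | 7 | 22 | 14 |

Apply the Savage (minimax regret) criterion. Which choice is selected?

C

Column bests: Low=40, Medium=38, High=29, VeryHigh=39.
A regrets: 0, 0, 25, 36 → max 36
B regrets: 8, 31, 20, 0 → max 31
C regrets: 9, 15, 9, 16 → max 16
D regrets: 35, 38, 0, 18 → max 38
E regrets: 18, 31, 7, 25 → max 31
Smallest max regret = 16 → C.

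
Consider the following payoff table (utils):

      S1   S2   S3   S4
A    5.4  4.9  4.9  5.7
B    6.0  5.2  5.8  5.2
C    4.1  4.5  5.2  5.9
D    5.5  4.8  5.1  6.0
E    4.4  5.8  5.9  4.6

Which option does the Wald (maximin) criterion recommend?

Row minima: A=4.9, B=5.2, C=4.1, D=4.8, E=4.4
Best worst-case = 5.2 → B.

B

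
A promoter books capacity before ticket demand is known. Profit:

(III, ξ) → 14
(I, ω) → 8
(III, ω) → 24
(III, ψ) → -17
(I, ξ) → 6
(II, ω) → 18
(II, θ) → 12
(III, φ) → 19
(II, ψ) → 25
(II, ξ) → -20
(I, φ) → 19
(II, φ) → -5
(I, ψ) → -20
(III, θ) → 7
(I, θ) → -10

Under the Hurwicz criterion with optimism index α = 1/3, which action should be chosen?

I: 1/3·19 + 2/3·(-20) = -7
II: 1/3·25 + 2/3·(-20) = -5
III: 1/3·24 + 2/3·(-17) = -10/3
Highest Hurwicz score = -10/3 → III.

III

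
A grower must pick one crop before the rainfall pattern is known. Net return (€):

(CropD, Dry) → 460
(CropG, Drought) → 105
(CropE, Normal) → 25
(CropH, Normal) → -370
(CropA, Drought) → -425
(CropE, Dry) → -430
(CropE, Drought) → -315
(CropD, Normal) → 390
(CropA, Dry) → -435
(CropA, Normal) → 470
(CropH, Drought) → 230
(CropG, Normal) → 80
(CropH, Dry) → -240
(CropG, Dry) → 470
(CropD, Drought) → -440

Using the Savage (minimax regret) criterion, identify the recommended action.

Column bests: Drought=230, Dry=470, Normal=470.
CropD regrets: 670, 10, 80 → max 670
CropH regrets: 0, 710, 840 → max 840
CropG regrets: 125, 0, 390 → max 390
CropA regrets: 655, 905, 0 → max 905
CropE regrets: 545, 900, 445 → max 900
Smallest max regret = 390 → CropG.

CropG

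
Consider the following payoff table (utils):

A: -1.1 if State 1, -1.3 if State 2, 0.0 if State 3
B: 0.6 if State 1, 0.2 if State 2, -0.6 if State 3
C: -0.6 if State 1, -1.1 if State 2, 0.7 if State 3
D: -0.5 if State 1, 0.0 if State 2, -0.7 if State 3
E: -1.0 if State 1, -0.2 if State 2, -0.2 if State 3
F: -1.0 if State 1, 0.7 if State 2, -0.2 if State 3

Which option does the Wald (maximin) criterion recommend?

B

Row minima: A=-1.3, B=-0.6, C=-1.1, D=-0.7, E=-1.0, F=-1.0
Best worst-case = -0.6 → B.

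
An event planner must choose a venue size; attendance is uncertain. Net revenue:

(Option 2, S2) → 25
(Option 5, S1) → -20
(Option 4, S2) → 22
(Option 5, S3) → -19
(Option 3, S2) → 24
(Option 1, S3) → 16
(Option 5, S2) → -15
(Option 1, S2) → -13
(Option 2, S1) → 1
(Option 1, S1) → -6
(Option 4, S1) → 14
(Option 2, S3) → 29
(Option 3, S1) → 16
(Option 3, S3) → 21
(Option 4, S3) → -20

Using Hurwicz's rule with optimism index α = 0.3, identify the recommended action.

Option 1: 0.3·16 + 0.7·(-13) = -4.3
Option 2: 0.3·29 + 0.7·1 = 9.4
Option 3: 0.3·24 + 0.7·16 = 18.4
Option 4: 0.3·22 + 0.7·(-20) = -7.4
Option 5: 0.3·(-15) + 0.7·(-20) = -18.5
Highest Hurwicz score = 18.4 → Option 3.

Option 3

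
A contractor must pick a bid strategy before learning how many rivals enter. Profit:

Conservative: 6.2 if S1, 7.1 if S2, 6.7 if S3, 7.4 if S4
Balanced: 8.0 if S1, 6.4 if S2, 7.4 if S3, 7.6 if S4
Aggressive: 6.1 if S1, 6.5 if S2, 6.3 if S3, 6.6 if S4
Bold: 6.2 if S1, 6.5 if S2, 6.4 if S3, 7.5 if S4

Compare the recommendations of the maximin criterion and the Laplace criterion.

maximin → Balanced; laplace → Balanced (agree)

Row minima: Conservative=6.2, Balanced=6.4, Aggressive=6.1, Bold=6.2
Best worst-case = 6.4 → Balanced.
Row averages: Conservative=6.85, Balanced=7.35, Aggressive=6.375, Bold=6.65
Highest average = 7.35 → Balanced.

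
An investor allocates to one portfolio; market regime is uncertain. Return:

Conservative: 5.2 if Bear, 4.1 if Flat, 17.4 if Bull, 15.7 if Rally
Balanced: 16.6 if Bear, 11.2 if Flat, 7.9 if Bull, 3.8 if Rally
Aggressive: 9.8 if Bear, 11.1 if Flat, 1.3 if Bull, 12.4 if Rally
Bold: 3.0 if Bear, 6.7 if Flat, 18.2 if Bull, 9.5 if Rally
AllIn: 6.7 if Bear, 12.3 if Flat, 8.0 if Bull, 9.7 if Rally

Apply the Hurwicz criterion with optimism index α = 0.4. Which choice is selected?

Conservative: 0.4·17.4 + 0.6·4.1 = 9.42
Balanced: 0.4·16.6 + 0.6·3.8 = 8.92
Aggressive: 0.4·12.4 + 0.6·1.3 = 5.74
Bold: 0.4·18.2 + 0.6·3.0 = 9.08
AllIn: 0.4·12.3 + 0.6·6.7 = 8.94
Highest Hurwicz score = 9.42 → Conservative.

Conservative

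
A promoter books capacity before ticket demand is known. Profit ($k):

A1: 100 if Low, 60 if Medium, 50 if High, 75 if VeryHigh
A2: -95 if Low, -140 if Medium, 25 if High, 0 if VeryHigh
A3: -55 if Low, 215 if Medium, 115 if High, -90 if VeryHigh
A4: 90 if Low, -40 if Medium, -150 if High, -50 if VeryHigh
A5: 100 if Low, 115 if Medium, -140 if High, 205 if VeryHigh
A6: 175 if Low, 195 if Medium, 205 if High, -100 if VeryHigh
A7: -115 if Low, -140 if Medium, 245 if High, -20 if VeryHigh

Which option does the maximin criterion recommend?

Row minima: A1=50, A2=-140, A3=-90, A4=-150, A5=-140, A6=-100, A7=-140
Best worst-case = 50 → A1.

A1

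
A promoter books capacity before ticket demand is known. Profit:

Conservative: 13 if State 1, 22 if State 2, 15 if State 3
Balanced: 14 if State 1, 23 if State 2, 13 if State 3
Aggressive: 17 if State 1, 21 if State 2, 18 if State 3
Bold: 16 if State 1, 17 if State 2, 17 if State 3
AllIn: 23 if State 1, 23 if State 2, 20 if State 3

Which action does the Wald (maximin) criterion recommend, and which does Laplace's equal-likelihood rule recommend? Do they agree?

Row minima: Conservative=13, Balanced=13, Aggressive=17, Bold=16, AllIn=20
Best worst-case = 20 → AllIn.
Row averages: Conservative=50/3, Balanced=50/3, Aggressive=56/3, Bold=50/3, AllIn=22
Highest average = 22 → AllIn.

maximin → AllIn; laplace → AllIn (agree)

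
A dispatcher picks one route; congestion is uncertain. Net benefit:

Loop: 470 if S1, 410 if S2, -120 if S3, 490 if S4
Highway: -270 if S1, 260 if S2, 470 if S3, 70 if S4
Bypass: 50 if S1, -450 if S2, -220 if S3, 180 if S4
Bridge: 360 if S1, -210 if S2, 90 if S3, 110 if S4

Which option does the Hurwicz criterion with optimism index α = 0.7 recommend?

Loop

Loop: 0.7·490 + 0.3·(-120) = 307
Highway: 0.7·470 + 0.3·(-270) = 248
Bypass: 0.7·180 + 0.3·(-450) = -9
Bridge: 0.7·360 + 0.3·(-210) = 189
Highest Hurwicz score = 307 → Loop.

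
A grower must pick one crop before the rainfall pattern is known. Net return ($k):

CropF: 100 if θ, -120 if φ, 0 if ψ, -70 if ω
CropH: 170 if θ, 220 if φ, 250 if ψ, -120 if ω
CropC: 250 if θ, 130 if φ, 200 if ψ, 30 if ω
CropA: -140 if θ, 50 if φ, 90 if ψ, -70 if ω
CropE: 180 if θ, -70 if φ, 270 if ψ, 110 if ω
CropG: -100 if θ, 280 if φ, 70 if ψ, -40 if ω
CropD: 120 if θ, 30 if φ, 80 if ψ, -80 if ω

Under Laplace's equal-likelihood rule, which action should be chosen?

Row averages: CropF=-22.5, CropH=130, CropC=152.5, CropA=-17.5, CropE=122.5, CropG=52.5, CropD=37.5
Highest average = 152.5 → CropC.

CropC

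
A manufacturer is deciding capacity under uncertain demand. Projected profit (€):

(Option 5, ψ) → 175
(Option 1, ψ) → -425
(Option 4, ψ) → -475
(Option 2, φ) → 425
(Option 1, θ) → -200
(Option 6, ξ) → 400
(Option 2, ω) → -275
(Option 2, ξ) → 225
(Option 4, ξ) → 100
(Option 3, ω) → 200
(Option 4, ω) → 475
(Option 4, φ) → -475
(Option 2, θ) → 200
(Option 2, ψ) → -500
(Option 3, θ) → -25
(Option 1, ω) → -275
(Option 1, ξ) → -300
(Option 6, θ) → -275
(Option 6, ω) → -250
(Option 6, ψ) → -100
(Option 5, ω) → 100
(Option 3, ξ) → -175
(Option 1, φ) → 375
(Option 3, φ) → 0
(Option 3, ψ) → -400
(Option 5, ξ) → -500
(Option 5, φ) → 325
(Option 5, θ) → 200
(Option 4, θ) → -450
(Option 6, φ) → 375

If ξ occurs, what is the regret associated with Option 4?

300

Best payoff under ξ is 400.
Regret = 400 − 100 = 300.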